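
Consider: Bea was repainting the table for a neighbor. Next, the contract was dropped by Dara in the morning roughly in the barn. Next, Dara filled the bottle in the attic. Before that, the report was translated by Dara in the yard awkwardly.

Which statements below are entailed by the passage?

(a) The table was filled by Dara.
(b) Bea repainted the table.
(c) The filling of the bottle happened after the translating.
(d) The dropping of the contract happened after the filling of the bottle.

(a) Not entailed — Dara filled the bottle, not the table; the table belongs to the repainting event.
(b) Not entailed — 'was repainting' is progressive on an accomplishment; it does not entail the completed 'repainted'.
(c) Entailed — the narrative places the translating before the filling.
(d) Not entailed — the narrative places the dropping before the filling, not after.

(c)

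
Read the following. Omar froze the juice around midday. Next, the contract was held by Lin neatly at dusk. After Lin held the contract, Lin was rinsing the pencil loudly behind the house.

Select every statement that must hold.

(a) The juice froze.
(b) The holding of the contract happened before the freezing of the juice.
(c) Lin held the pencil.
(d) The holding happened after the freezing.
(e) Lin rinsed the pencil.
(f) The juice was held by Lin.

(a), (d), (e)

(a) Entailed — 'Omar froze the juice' is causative; it entails the inchoative 'the juice froze'.
(b) Not entailed — the narrative places the freezing before the holding, not after.
(c) Not entailed — Lin held the contract, not the pencil; the pencil belongs to the rinsing event.
(d) Entailed — the narrative places the freezing before the holding.
(e) Entailed — 'rinse' is an activity; 'was rinsing' entails that some rinsing happened, so 'rinsed' holds.
(f) Not entailed — Lin held the contract, not the juice; the juice belongs to the freezing event.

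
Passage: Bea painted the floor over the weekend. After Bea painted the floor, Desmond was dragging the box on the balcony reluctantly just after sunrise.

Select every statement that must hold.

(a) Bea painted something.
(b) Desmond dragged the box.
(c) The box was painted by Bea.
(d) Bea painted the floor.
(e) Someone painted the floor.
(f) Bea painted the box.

(a), (b), (d), (e)

(a) Entailed — dropping 'over the weekend' and generalizing the patient leaves a sub-description the original still satisfies.
(b) Entailed — 'drag' is an activity; 'was dragging' entails that some dragging happened, so 'dragged' holds.
(c) Not entailed — Bea painted the floor, not the box; the box belongs to the dragging event.
(d) Entailed — every conjunct here is already in the original painting event.
(e) Entailed — the original entails any weakening of itself; this just drops 'over the weekend' and generalizes the agent.
(f) Not entailed — Bea painted the floor, not the box; the box belongs to the dragging event.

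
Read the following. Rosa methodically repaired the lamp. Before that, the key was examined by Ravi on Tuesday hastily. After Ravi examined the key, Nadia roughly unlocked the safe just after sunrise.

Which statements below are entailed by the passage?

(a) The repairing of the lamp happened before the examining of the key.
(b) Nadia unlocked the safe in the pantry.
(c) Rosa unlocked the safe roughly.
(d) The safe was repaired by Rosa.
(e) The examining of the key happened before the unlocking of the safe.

(a) Not entailed — the narrative places the examining before the repairing, not after.
(b) Not entailed — 'in the pantry' adds information not in the original event.
(c) Not entailed — the passage has Nadia unlocking the safe, not Rosa.
(d) Not entailed — Rosa repaired the lamp, not the safe; the safe belongs to the unlocking event.
(e) Entailed — the narrative places the examining before the unlocking.

(e)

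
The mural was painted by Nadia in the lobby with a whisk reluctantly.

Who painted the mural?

Nadia

'Nadia' marks the agent of the painting event.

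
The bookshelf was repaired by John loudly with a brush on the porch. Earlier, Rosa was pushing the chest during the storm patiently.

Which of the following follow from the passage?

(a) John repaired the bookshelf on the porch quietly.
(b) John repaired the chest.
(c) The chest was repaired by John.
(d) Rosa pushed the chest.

(d)

(a) Not entailed — 'quietly' adds a manner not in (and inconsistent with) the original.
(b) Not entailed — John repaired the bookshelf, not the chest; the chest belongs to the pushing event.
(c) Not entailed — John repaired the bookshelf, not the chest; the chest belongs to the pushing event.
(d) Entailed — 'push' is an activity; 'was pushing' entails that some pushing happened, so 'pushed' holds.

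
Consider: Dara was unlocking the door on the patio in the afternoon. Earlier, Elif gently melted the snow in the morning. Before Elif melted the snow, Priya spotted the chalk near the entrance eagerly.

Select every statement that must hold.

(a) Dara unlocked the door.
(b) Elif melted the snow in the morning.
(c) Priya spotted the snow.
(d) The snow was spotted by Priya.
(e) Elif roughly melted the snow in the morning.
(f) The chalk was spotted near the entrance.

(b), (f)

(a) Not entailed — 'was unlocking' is progressive on an accomplishment; it does not entail the completed 'unlocked'.
(b) Entailed — dropping 'gently' leaves a sub-description the original still satisfies.
(c) Not entailed — Priya spotted the chalk, not the snow; the snow belongs to the melting event.
(d) Not entailed — Priya spotted the chalk, not the snow; the snow belongs to the melting event.
(e) Not entailed — 'roughly' adds a manner not in (and inconsistent with) the original.
(f) Entailed — every conjunct here is already in the original spotting event.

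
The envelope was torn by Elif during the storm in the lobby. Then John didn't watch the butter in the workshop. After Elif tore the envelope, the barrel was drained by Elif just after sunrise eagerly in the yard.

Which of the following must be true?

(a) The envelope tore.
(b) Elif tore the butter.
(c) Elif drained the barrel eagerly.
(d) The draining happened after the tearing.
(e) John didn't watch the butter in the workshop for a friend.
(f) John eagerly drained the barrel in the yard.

(a) Entailed — 'Elif tore the envelope' is causative; it entails the inchoative 'the envelope tore'.
(b) Not entailed — Elif tore the envelope, not the butter; the butter belongs to the watching event.
(c) Entailed — every conjunct here is already in the original draining event.
(d) Entailed — the narrative places the tearing before the draining.
(e) Entailed — under negation, adding a further restriction is entailed: if no such watching event occurred, none occurred for a friend either.
(f) Not entailed — the passage has Elif draining the barrel, not John.

(a), (c), (d), (e)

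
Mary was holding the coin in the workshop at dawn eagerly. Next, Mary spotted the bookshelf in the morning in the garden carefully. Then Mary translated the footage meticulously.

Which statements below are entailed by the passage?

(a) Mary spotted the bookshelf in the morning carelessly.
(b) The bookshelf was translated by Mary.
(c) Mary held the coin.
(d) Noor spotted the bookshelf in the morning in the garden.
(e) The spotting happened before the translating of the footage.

(c), (e)

(a) Not entailed — 'carelessly' adds a manner not in (and inconsistent with) the original.
(b) Not entailed — Mary translated the footage, not the bookshelf; the bookshelf belongs to the spotting event.
(c) Entailed — 'hold' is an activity; 'was holding' entails that some holding happened, so 'held' holds.
(d) Not entailed — the passage has Mary spotting the bookshelf, not Noor.
(e) Entailed — the narrative places the spotting before the translating.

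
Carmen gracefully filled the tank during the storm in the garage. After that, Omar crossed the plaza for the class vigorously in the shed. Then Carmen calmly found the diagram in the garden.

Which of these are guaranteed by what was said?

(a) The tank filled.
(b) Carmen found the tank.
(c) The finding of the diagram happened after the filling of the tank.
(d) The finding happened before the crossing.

(a), (c)

(a) Entailed — 'Carmen filled the tank' is causative; it entails the inchoative 'the tank filled'.
(b) Not entailed — Carmen found the diagram, not the tank; the tank belongs to the filling event.
(c) Entailed — the narrative places the filling before the finding.
(d) Not entailed — the narrative places the crossing before the finding, not after.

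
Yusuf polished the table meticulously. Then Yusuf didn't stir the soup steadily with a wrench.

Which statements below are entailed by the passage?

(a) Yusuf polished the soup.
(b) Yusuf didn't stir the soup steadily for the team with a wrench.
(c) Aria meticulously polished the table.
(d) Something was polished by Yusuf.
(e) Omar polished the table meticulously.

(a) Not entailed — Yusuf polished the table, not the soup; the soup belongs to the stirring event.
(b) Entailed — under negation, adding a further restriction is entailed: if no such stirring event occurred, none occurred for the team either.
(c) Not entailed — the passage has Yusuf polishing the table, not Aria.
(d) Entailed — dropping 'meticulously' and generalizing the patient leaves a sub-description the original still satisfies.
(e) Not entailed — the passage has Yusuf polishing the table, not Omar.

(b), (d)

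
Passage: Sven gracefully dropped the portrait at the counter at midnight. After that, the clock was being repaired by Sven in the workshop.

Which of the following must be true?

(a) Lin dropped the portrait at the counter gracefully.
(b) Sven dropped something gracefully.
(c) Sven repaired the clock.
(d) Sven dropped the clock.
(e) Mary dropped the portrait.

(b)

(a) Not entailed — the passage has Sven dropping the portrait, not Lin.
(b) Entailed — every conjunct here is already in the original dropping event.
(c) Not entailed — 'was repairing' is progressive on an accomplishment; it does not entail the completed 'repaired'.
(d) Not entailed — Sven dropped the portrait, not the clock; the clock belongs to the repairing event.
(e) Not entailed — the passage has Sven dropping the portrait, not Mary.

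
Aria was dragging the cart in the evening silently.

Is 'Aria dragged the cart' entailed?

yes

'drag' is atelic; if Aria was dragging the cart, then Aria dragged the cart (for some time).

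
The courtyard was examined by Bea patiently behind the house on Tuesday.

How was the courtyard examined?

patiently

'patiently' marks the manner of the examining event.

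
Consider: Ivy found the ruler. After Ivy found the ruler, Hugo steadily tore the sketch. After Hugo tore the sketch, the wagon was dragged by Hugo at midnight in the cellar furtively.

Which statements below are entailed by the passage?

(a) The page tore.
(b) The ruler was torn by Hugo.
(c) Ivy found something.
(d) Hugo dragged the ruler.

(c)

(a) Not entailed — the sketch is what tore, not the page.
(b) Not entailed — Hugo tore the sketch, not the ruler; the ruler belongs to the finding event.
(c) Entailed — every conjunct here is already in the original finding event.
(d) Not entailed — Hugo dragged the wagon, not the ruler; the ruler belongs to the finding event.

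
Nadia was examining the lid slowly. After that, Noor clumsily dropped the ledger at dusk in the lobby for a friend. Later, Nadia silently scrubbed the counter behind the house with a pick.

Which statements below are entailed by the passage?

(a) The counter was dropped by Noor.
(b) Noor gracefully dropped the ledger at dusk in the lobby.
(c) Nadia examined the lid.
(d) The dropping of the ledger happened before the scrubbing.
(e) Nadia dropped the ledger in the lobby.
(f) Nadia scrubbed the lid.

(a) Not entailed — Noor dropped the ledger, not the counter; the counter belongs to the scrubbing event.
(b) Not entailed — 'gracefully' adds a manner not in (and inconsistent with) the original.
(c) Entailed — 'examine' is an activity; 'was examining' entails that some examining happened, so 'examined' holds.
(d) Entailed — the narrative places the dropping before the scrubbing.
(e) Not entailed — the passage has Noor dropping the ledger, not Nadia.
(f) Not entailed — Nadia scrubbed the counter, not the lid; the lid belongs to the examining event.

(c), (d)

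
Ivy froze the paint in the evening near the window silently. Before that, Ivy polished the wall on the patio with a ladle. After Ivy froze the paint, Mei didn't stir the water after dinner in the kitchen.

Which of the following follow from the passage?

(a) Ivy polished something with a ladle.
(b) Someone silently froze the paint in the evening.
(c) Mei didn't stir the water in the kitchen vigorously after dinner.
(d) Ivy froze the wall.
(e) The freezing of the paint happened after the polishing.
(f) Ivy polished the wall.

(a), (b), (c), (e), (f)

(a) Entailed — every conjunct here is already in the original polishing event.
(b) Entailed — dropping 'near the window' and generalizing the agent leaves a sub-description the original still satisfies.
(c) Entailed — under negation, adding a further restriction is entailed: if no such stirring event occurred, none occurred vigorously either.
(d) Not entailed — Ivy froze the paint, not the wall; the wall belongs to the polishing event.
(e) Entailed — the narrative places the polishing before the freezing.
(f) Entailed — dropping 'on the patio', 'with a ladle' leaves a sub-description the original still satisfies.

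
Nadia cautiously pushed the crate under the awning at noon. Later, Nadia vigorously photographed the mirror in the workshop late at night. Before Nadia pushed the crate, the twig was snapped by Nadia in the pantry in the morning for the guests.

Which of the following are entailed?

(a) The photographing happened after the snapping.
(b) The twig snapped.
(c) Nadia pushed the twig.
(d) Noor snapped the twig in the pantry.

(a), (b)

(a) Entailed — the narrative places the snapping before the photographing.
(b) Entailed — 'Nadia snapped the twig' is causative; it entails the inchoative 'the twig snapped'.
(c) Not entailed — Nadia pushed the crate, not the twig; the twig belongs to the snapping event.
(d) Not entailed — the passage has Nadia snapping the twig, not Noor.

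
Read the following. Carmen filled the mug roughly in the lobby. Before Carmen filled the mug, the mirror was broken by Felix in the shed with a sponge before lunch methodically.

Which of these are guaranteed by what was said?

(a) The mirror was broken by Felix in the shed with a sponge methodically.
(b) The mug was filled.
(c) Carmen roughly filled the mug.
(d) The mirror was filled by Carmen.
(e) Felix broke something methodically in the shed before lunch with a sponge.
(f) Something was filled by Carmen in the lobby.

(a), (b), (c), (e), (f)

(a) Entailed — dropping 'before lunch' leaves a sub-description the original still satisfies.
(b) Entailed — dropping 'in the lobby', 'roughly' and generalizing the agent leaves a sub-description the original still satisfies.
(c) Entailed — this follows by dropping conjuncts from the filling event's description.
(d) Not entailed — Carmen filled the mug, not the mirror; the mirror belongs to the breaking event.
(e) Entailed — this follows by dropping conjuncts from the breaking event's description.
(f) Entailed — the original entails any weakening of itself; this just drops 'roughly' and generalizes the patient.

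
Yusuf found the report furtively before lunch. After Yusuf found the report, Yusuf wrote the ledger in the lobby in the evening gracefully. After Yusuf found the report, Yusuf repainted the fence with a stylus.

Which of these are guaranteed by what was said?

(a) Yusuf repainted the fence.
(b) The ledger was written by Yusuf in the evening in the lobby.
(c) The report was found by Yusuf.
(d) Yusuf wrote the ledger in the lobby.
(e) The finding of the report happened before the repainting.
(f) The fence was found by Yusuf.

(a), (b), (c), (d), (e)

(a) Entailed — dropping 'with a stylus' leaves a sub-description the original still satisfies.
(b) Entailed — dropping 'gracefully' leaves a sub-description the original still satisfies.
(c) Entailed — this follows by dropping conjuncts from the finding event's description.
(d) Entailed — this follows by dropping conjuncts from the writing event's description.
(e) Entailed — the narrative places the finding before the repainting.
(f) Not entailed — Yusuf found the report, not the fence; the fence belongs to the repainting event.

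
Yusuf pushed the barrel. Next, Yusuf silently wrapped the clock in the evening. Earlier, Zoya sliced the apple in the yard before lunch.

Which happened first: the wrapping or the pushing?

The connectives place the pushing before the wrapping.

the pushing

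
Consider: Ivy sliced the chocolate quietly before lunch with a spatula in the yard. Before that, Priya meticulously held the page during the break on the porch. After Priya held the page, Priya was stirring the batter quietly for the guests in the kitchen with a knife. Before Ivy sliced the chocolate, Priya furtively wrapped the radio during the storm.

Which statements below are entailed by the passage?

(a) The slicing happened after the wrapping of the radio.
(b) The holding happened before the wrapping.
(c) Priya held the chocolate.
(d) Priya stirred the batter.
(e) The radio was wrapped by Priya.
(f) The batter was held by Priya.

(a), (d), (e)

(a) Entailed — the narrative places the wrapping before the slicing.
(b) Not entailed — the narrative doesn't order the holding relative to the wrapping.
(c) Not entailed — Priya held the page, not the chocolate; the chocolate belongs to the slicing event.
(d) Entailed — 'stir' is an activity; 'was stirring' entails that some stirring happened, so 'stirred' holds.
(e) Entailed — this follows by dropping conjuncts from the wrapping event's description.
(f) Not entailed — Priya held the page, not the batter; the batter belongs to the stirring event.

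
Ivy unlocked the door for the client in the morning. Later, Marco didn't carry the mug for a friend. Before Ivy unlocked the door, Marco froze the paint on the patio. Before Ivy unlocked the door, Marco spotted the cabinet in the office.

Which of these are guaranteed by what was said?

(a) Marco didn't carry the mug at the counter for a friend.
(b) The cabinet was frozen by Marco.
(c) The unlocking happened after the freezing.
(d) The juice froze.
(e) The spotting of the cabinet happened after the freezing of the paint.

(a) Entailed — under negation, adding a further restriction is entailed: if no such carrying event occurred, none occurred at the counter either.
(b) Not entailed — Marco froze the paint, not the cabinet; the cabinet belongs to the spotting event.
(c) Entailed — the narrative places the freezing before the unlocking.
(d) Not entailed — the paint is what froze, not the juice.
(e) Not entailed — the narrative doesn't order the freezing relative to the spotting.

(a), (c)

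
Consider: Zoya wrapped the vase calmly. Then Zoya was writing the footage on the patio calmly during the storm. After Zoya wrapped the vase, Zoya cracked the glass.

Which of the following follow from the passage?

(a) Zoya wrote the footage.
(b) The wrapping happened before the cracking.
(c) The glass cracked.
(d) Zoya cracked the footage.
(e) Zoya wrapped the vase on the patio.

(a) Not entailed — 'was writing' is progressive on an accomplishment; it does not entail the completed 'wrote'.
(b) Entailed — the narrative places the wrapping before the cracking.
(c) Entailed — 'Zoya cracked the glass' is causative; it entails the inchoative 'the glass cracked'.
(d) Not entailed — Zoya cracked the glass, not the footage; the footage belongs to the writing event.
(e) Not entailed — 'on the patio' adds information not in the original event.

(b), (c)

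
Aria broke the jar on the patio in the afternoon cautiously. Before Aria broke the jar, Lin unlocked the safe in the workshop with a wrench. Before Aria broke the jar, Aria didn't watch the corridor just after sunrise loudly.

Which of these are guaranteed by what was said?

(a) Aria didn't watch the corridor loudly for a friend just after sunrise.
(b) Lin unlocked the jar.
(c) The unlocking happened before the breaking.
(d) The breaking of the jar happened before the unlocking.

(a) Entailed — under negation, adding a further restriction is entailed: if no such watching event occurred, none occurred for a friend either.
(b) Not entailed — Lin unlocked the safe, not the jar; the jar belongs to the breaking event.
(c) Entailed — the narrative places the unlocking before the breaking.
(d) Not entailed — the narrative places the unlocking before the breaking, not after.

(a), (c)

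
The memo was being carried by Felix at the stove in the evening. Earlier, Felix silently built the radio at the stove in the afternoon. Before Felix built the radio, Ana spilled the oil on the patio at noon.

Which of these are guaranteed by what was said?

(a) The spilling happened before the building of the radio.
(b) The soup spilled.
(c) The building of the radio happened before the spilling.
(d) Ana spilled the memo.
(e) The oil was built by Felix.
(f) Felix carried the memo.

(a), (f)

(a) Entailed — the narrative places the spilling before the building.
(b) Not entailed — the oil is what spilled, not the soup.
(c) Not entailed — the narrative places the spilling before the building, not after.
(d) Not entailed — Ana spilled the oil, not the memo; the memo belongs to the carrying event.
(e) Not entailed — Felix built the radio, not the oil; the oil belongs to the spilling event.
(f) Entailed — 'carry' is an activity; 'was carrying' entails that some carrying happened, so 'carried' holds.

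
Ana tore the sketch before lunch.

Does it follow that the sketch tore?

yes

'Ana tore the sketch' is the causative; it entails the inchoative 'the sketch tore'.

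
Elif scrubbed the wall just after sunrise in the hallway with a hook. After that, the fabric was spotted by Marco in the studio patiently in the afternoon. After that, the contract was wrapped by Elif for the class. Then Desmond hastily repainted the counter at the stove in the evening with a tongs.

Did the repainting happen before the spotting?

no

The narrative orders the spotting before the repainting.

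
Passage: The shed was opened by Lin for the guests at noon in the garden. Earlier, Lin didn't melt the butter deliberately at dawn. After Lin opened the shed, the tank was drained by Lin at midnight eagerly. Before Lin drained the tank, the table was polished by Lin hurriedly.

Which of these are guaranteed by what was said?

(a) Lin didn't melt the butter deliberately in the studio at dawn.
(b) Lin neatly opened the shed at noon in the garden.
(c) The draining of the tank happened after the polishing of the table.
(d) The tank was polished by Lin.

(a), (c)

(a) Entailed — under negation, adding a further restriction is entailed: if no such melting event occurred, none occurred in the studio either.
(b) Not entailed — 'neatly' adds information not in the original event.
(c) Entailed — the narrative places the polishing before the draining.
(d) Not entailed — Lin polished the table, not the tank; the tank belongs to the draining event.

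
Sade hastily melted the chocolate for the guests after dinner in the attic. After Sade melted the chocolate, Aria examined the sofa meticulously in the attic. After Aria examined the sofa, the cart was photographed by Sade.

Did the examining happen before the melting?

The narrative orders the melting before the examining.

no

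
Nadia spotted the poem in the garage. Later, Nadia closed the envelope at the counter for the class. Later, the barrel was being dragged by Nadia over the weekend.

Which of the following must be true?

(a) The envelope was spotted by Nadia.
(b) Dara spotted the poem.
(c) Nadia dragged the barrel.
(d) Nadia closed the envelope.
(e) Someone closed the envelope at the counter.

(a) Not entailed — Nadia spotted the poem, not the envelope; the envelope belongs to the closing event.
(b) Not entailed — the passage has Nadia spotting the poem, not Dara.
(c) Entailed — 'drag' is an activity; 'was dragging' entails that some dragging happened, so 'dragged' holds.
(d) Entailed — the original entails any weakening of itself; this just drops 'for the class', 'at the counter'.
(e) Entailed — this follows by dropping conjuncts from the closing event's description.

(c), (d), (e)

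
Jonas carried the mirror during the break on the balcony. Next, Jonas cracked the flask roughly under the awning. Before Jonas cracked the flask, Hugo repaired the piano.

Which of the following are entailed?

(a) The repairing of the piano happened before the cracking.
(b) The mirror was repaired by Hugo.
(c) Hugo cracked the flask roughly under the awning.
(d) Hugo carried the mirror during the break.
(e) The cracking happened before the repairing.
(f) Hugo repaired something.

(a) Entailed — the narrative places the repairing before the cracking.
(b) Not entailed — Hugo repaired the piano, not the mirror; the mirror belongs to the carrying event.
(c) Not entailed — the passage has Jonas cracking the flask, not Hugo.
(d) Not entailed — the passage has Jonas carrying the mirror, not Hugo.
(e) Not entailed — the narrative places the repairing before the cracking, not after.
(f) Entailed — every conjunct here is already in the original repairing event.

(a), (f)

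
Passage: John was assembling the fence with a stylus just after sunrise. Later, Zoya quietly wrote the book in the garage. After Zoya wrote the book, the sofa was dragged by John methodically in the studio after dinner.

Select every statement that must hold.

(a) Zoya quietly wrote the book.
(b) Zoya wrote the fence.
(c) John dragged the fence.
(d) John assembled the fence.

(a)

(a) Entailed — this follows by dropping conjuncts from the writing event's description.
(b) Not entailed — Zoya wrote the book, not the fence; the fence belongs to the assembling event.
(c) Not entailed — John dragged the sofa, not the fence; the fence belongs to the assembling event.
(d) Not entailed — 'was assembling' is progressive on an accomplishment; it does not entail the completed 'assembled'.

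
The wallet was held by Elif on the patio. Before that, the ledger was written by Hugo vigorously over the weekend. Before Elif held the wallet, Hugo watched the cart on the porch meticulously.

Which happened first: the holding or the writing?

the writing

The connectives place the writing before the holding.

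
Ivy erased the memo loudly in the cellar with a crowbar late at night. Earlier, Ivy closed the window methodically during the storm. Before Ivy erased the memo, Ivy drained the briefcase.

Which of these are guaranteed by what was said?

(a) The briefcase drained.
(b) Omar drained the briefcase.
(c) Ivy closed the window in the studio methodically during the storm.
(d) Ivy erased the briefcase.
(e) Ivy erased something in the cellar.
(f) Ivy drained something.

(a), (e), (f)

(a) Entailed — 'Ivy drained the briefcase' is causative; it entails the inchoative 'the briefcase drained'.
(b) Not entailed — the passage has Ivy draining the briefcase, not Omar.
(c) Not entailed — 'in the studio' adds information not in the original event.
(d) Not entailed — Ivy erased the memo, not the briefcase; the briefcase belongs to the draining event.
(e) Entailed — every conjunct here is already in the original erasing event.
(f) Entailed — the original entails any weakening of itself; this just generalizes the patient.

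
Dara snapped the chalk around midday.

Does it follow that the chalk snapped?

'Dara snapped the chalk' is the causative; it entails the inchoative 'the chalk snapped'.

yes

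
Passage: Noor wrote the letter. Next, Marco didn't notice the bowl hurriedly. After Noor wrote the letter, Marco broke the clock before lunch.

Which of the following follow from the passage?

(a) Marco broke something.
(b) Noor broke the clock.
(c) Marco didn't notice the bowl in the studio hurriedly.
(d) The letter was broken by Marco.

(a) Entailed — every conjunct here is already in the original breaking event.
(b) Not entailed — the passage has Marco breaking the clock, not Noor.
(c) Entailed — under negation, adding a further restriction is entailed: if no such noticing event occurred, none occurred in the studio either.
(d) Not entailed — Marco broke the clock, not the letter; the letter belongs to the writing event.

(a), (c)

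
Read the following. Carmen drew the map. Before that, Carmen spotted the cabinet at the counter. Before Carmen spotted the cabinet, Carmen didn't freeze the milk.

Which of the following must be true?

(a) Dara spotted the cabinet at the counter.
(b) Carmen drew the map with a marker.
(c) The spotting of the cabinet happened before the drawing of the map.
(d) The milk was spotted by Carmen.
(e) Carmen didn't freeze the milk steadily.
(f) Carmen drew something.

(c), (e), (f)

(a) Not entailed — the passage has Carmen spotting the cabinet, not Dara.
(b) Not entailed — 'with a marker' adds information not in the original event.
(c) Entailed — the narrative places the spotting before the drawing.
(d) Not entailed — Carmen spotted the cabinet, not the milk; the milk belongs to the freezing event.
(e) Entailed — under negation, adding a further restriction is entailed: if no such freezing event occurred, none occurred steadily either.
(f) Entailed — the original entails any weakening of itself; this just generalizes the patient.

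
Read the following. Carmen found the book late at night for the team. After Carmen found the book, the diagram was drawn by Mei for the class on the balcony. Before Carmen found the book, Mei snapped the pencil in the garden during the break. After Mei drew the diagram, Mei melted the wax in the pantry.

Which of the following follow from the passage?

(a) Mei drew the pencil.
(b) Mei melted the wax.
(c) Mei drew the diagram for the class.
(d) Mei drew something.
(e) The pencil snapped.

(b), (c), (d), (e)

(a) Not entailed — Mei drew the diagram, not the pencil; the pencil belongs to the snapping event.
(b) Entailed — dropping 'in the pantry' leaves a sub-description the original still satisfies.
(c) Entailed — this follows by dropping conjuncts from the drawing event's description.
(d) Entailed — every conjunct here is already in the original drawing event.
(e) Entailed — 'Mei snapped the pencil' is causative; it entails the inchoative 'the pencil snapped'.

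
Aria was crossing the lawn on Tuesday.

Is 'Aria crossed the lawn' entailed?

'was crossing' is progressive; for an accomplishment like 'cross the lawn', it doesn't entail completion.

no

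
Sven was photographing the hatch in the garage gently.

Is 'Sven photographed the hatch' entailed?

'was photographing' is progressive; for an accomplishment like 'photograph the hatch', it doesn't entail completion.

no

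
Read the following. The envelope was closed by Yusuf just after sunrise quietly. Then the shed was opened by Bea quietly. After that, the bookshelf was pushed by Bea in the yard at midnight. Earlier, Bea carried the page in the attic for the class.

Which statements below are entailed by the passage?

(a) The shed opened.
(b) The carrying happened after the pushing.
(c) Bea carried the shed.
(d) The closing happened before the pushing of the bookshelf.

(a) Entailed — 'Bea opened the shed' is causative; it entails the inchoative 'the shed opened'.
(b) Not entailed — the narrative places the carrying before the pushing, not after.
(c) Not entailed — Bea carried the page, not the shed; the shed belongs to the opening event.
(d) Entailed — the narrative places the closing before the pushing.

(a), (d)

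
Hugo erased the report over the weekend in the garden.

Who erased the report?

'Hugo' marks the agent of the erasing event.

Hugo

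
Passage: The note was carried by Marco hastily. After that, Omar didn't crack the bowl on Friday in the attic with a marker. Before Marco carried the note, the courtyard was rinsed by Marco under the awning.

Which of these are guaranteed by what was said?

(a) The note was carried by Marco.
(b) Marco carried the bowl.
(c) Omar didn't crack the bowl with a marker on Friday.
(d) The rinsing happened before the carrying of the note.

(a) Entailed — this follows by dropping conjuncts from the carrying event's description.
(b) Not entailed — Marco carried the note, not the bowl; the bowl belongs to the cracking event.
(c) Not entailed — dropping 'in the attic' under negation is not valid — the original leaves open that Omar cracked the bowl some other way.
(d) Entailed — the narrative places the rinsing before the carrying.

(a), (d)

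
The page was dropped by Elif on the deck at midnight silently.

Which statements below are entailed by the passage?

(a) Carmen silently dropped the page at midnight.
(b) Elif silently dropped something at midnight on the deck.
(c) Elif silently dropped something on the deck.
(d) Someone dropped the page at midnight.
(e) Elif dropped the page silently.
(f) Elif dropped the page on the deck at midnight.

(b), (c), (d), (e), (f)

(a) Not entailed — the passage has Elif dropping the page, not Carmen.
(b) Entailed — this follows by dropping conjuncts from the dropping event's description.
(c) Entailed — this follows by dropping conjuncts from the dropping event's description.
(d) Entailed — dropping 'silently', 'on the deck' and generalizing the agent leaves a sub-description the original still satisfies.
(e) Entailed — every conjunct here is already in the original dropping event.
(f) Entailed — dropping 'silently' leaves a sub-description the original still satisfies.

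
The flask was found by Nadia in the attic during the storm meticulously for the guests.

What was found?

'the flask' marks the patient of the finding event.

the flask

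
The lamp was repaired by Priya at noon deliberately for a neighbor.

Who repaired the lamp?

Priya

'Priya' marks the agent of the repairing event.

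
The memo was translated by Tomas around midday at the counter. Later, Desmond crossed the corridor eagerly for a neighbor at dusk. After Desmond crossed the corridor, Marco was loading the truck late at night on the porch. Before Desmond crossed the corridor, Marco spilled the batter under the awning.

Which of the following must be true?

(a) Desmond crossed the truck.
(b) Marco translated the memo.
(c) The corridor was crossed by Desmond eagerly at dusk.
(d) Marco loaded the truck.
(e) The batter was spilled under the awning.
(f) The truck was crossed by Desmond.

(c), (e)

(a) Not entailed — Desmond crossed the corridor, not the truck; the truck belongs to the loading event.
(b) Not entailed — the passage has Tomas translating the memo, not Marco.
(c) Entailed — every conjunct here is already in the original crossing event.
(d) Not entailed — 'was loading' is progressive on an accomplishment; it does not entail the completed 'loaded'.
(e) Entailed — the original entails any weakening of itself; this just generalizes the agent.
(f) Not entailed — Desmond crossed the corridor, not the truck; the truck belongs to the loading event.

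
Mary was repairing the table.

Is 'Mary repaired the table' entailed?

'was repairing' is progressive; for an accomplishment like 'repair the table', it doesn't entail completion.

no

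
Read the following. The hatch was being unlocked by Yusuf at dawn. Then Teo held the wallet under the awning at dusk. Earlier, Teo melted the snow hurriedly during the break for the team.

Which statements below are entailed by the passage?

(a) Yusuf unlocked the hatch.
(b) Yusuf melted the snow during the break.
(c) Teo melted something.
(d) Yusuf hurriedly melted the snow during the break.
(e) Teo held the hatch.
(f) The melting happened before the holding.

(c), (f)

(a) Not entailed — 'was unlocking' is progressive on an accomplishment; it does not entail the completed 'unlocked'.
(b) Not entailed — the passage has Teo melting the snow, not Yusuf.
(c) Entailed — this follows by dropping conjuncts from the melting event's description.
(d) Not entailed — the passage has Teo melting the snow, not Yusuf.
(e) Not entailed — Teo held the wallet, not the hatch; the hatch belongs to the unlocking event.
(f) Entailed — the narrative places the melting before the holding.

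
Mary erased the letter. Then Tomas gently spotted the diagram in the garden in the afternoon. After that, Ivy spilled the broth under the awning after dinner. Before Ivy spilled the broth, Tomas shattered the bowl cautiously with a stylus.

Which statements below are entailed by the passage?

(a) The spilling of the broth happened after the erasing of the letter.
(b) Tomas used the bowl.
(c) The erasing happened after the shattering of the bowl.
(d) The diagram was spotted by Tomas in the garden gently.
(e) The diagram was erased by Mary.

(a), (d)

(a) Entailed — the narrative places the erasing before the spilling.
(b) Not entailed — the bowl is the patient, not an instrument — Tomas used a stylus.
(c) Not entailed — the narrative doesn't order the shattering relative to the erasing.
(d) Entailed — the original entails any weakening of itself; this just drops 'in the afternoon'.
(e) Not entailed — Mary erased the letter, not the diagram; the diagram belongs to the spotting event.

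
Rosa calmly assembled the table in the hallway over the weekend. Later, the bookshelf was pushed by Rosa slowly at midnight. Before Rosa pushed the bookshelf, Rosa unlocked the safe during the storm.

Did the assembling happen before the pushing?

yes

The narrative orders the assembling before the pushing.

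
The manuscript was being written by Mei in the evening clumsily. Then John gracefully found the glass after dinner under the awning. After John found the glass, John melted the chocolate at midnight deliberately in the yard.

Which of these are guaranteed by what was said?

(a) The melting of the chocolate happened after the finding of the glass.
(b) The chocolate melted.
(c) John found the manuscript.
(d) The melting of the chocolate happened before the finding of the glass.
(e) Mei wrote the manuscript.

(a) Entailed — the narrative places the finding before the melting.
(b) Entailed — 'John melted the chocolate' is causative; it entails the inchoative 'the chocolate melted'.
(c) Not entailed — John found the glass, not the manuscript; the manuscript belongs to the writing event.
(d) Not entailed — the narrative places the finding before the melting, not after.
(e) Not entailed — 'was writing' is progressive on an accomplishment; it does not entail the completed 'wrote'.

(a), (b)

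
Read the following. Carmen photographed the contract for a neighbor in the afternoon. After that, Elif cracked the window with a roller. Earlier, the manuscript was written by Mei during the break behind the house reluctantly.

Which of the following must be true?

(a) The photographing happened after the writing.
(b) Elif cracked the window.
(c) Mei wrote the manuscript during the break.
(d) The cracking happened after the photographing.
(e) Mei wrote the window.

(a) Not entailed — the narrative doesn't order the writing relative to the photographing.
(b) Entailed — dropping 'with a roller' leaves a sub-description the original still satisfies.
(c) Entailed — the original entails any weakening of itself; this just drops 'behind the house', 'reluctantly'.
(d) Entailed — the narrative places the photographing before the cracking.
(e) Not entailed — Mei wrote the manuscript, not the window; the window belongs to the cracking event.

(b), (c), (d)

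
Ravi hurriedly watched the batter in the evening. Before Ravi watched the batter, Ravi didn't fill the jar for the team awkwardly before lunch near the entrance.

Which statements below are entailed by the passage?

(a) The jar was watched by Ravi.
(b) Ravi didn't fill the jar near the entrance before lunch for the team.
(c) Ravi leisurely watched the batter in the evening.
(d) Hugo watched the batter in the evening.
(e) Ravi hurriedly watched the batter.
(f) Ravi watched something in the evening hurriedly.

(a) Not entailed — Ravi watched the batter, not the jar; the jar belongs to the filling event.
(b) Not entailed — dropping 'awkwardly' under negation is not valid — the original leaves open that Ravi filled the jar some other way.
(c) Not entailed — 'leisurely' adds a manner not in (and inconsistent with) the original.
(d) Not entailed — the passage has Ravi watching the batter, not Hugo.
(e) Entailed — dropping 'in the evening' leaves a sub-description the original still satisfies.
(f) Entailed — every conjunct here is already in the original watching event.

(e), (f)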